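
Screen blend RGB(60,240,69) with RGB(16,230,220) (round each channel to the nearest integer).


Screen: C = 255 - (255-A)×(255-B)/255, rounded to nearest integer
R: 255 - (255-60)×(255-16)/255 = 255 - 46605/255 ≈ 255 - 182.765 = 72.235 → 72
G: 255 - (255-240)×(255-230)/255 = 255 - 375/255 ≈ 255 - 1.471 = 253.529 → 254
B: 255 - (255-69)×(255-220)/255 = 255 - 6510/255 ≈ 255 - 25.529 = 229.471 → 229
= RGB(72, 254, 229)


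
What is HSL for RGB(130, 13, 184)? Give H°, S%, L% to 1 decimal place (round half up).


Normalize: R'=130/255≈0.5098, G'=13/255≈0.0510, B'=184/255≈0.7216
Max=184/255, Min=13/255, Δ=Max-Min=171/255
L = (Max+Min)/2 = (184+13)/510 = 197/510 = 0.38627… → L = 38.6%
L ≤ 0.5 → S = Δ/(Max+Min) = 171/(184+13) = 171/197 = 0.86802… → S = 86.8%
(the 1/255 factors cancel in S and H, so raw channel differences can be used)
Max is B' → H = 60 × ((R-G)/Δ + 4) = 60 × ((130-13)/171 + 4)
  117/171 + 4 = 0.6842… + 4 = 4.6842…
  H = 60 × 4.6842… = 281.052…° → H = 281.1°
= HSL(281.1°, 86.8%, 38.6%)


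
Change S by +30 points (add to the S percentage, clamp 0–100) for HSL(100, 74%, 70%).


Original S = 74%
Adjustment = +30 percentage points
New S = 74 + (30) = 104
Clamp to [0, 100] → 100
= HSL(100°, 100%, 70%)


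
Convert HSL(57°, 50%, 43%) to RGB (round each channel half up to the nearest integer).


H=57°, S=0.50, L=0.43
C = (1-|2L-1|)×S = (1-|-0.14|)×0.50 = 0.43
H' = H/60 = 57/60 ≈ 0.9500; X = C×(1-|H' mod 2 - 1|) = 0.4085
m = L - C/2 = 0.43 - 0.215 = 0.215
Sector ⌊H'⌋ = 0 → (R',G',B') = (0.43, 0.4085, 0.0)
RGB = ((R'+m)×255, (G'+m)×255, (B'+m)×255) = (164.475, 158.9925, 54.825)
Round half up → RGB(164, 159, 55)


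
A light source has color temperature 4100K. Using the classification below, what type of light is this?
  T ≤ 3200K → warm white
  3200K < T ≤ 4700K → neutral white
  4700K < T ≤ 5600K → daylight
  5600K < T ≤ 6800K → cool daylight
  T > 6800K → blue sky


Temperature: 4100K
3200K < 4100K ≤ 4700K → neutral white
Classification: neutral white


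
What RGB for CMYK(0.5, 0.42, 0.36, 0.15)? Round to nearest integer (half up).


R = 255 × (1-C) × (1-K) = 255 × 0.50 × 0.85 = 108.375 → 108
G = 255 × (1-M) × (1-K) = 255 × 0.58 × 0.85 = 125.715 → 126
B = 255 × (1-Y) × (1-K) = 255 × 0.64 × 0.85 = 138.72 → 139
= RGB(108, 126, 139)


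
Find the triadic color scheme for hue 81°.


Triadic: equally spaced at 120° intervals
H1 = 81°
H2 = (81 + 120) mod 360 = 201°
H3 = (81 + 240) mod 360 = 321°
Triadic = 81°, 201°, 321°


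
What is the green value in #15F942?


Color: #15F942
R = 15 = 21
G = F9 = 249
B = 42 = 66
Green = 249


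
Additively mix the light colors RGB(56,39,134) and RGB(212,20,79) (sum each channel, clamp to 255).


Additive: each channel = min(255, C₁+C₂)
R: 56+212 = 268 → 255
G: 39+20 = 59 → 59
B: 134+79 = 213 → 213
= RGB(255, 59, 213)


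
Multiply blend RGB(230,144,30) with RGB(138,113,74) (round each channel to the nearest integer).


Multiply: C = A×B/255, rounded to nearest integer
R: 230×138/255 = 31740/255 ≈ 124.471 → 124
G: 144×113/255 = 16272/255 ≈ 63.812 → 64
B: 30×74/255 = 2220/255 ≈ 8.706 → 9
= RGB(124, 64, 9)


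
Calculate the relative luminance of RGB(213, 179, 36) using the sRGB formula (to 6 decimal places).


Linearize each channel (sRGB transfer function): c = v/255; c_lin = c/12.92 if c ≤ 0.04045, else ((c+0.055)/1.055)^2.4
  R: 213/255 ≈ 0.835294 > 0.04045 → ((0.835294+0.055)/1.055)^2.4 ≈ 0.665387
  G: 179/255 ≈ 0.701961 > 0.04045 → ((0.701961+0.055)/1.055)^2.4 ≈ 0.450786
  B: 36/255 ≈ 0.141176 > 0.04045 → ((0.141176+0.055)/1.055)^2.4 ≈ 0.017642
R_lin = 0.665387, G_lin = 0.450786, B_lin = 0.017642
L = 0.2126×R + 0.7152×G + 0.0722×B
L = 0.2126×0.665387 + 0.7152×0.450786 + 0.0722×0.017642
L ≈ 0.465137


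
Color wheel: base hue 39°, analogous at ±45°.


Base hue: 39°
Left analog: (39 - 45) mod 360 = 354°
Right analog: (39 + 45) mod 360 = 84°
Analogous hues = 354° and 84°


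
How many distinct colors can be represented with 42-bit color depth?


Colors = 2^bits = 2^42
= 4,398,046,511,104 colors


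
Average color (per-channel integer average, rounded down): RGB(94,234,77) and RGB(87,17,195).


Midpoint: each channel = ⌊(C₁+C₂)/2⌋
R: ⌊(94+87)/2⌋ = 90
G: ⌊(234+17)/2⌋ = 125
B: ⌊(77+195)/2⌋ = 136
= RGB(90, 125, 136)


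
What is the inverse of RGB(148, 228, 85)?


Invert: (255-R, 255-G, 255-B)
R: 255-148 = 107
G: 255-228 = 27
B: 255-85 = 170
= RGB(107, 27, 170)


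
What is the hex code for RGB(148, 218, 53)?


R = 148 → 94 (hex)
G = 218 → DA (hex)
B = 53 → 35 (hex)
Hex = #94DA35


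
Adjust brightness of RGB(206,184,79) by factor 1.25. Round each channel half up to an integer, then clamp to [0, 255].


Multiply each channel by 1.25, round half up, clamp to [0, 255]
R: 206×1.25 = 257.5 → round → 258 → clamp → 255
G: 184×1.25 = 230
B: 79×1.25 = 98.75 → round → 99
= RGB(255, 230, 99)


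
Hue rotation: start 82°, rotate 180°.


New hue = (H + rotation) mod 360
New hue = (82 + 180) mod 360
= 262 mod 360
= 262°


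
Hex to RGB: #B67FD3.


B6 → 182 (R)
7F → 127 (G)
D3 → 211 (B)
= RGB(182, 127, 211)


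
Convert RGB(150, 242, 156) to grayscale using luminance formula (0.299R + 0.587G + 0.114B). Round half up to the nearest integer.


Gray = 0.299×R + 0.587×G + 0.114×B
Gray = 0.299×150 + 0.587×242 + 0.114×156
Gray = 44.850 + 142.054 + 17.784
Gray = 204.688 → round half up → 205
Gray = 205


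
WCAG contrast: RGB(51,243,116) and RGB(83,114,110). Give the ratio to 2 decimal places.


Linearize each sRGB channel c=v/255: c/12.92 if c ≤ 0.04045 else ((c+0.055)/1.055)^2.4
L = 0.2126×R_lin + 0.7152×G_lin + 0.0722×B_lin
Color 1 (51,243,116):
  R=51: 51/255≈0.2000 > 0.04045 → ((0.2000+0.055)/1.055)^2.4 ≈ 0.03310
  G=243: 243/255≈0.9529 > 0.04045 → ((0.9529+0.055)/1.055)^2.4 ≈ 0.89627
  B=116: 116/255≈0.4549 > 0.04045 → ((0.4549+0.055)/1.055)^2.4 ≈ 0.17465
  L1 = 0.2126×0.03310 + 0.7152×0.89627 + 0.0722×0.17465 ≈ 0.66066
Color 2 (83,114,110):
  R=83: 83/255≈0.3255 > 0.04045 → ((0.3255+0.055)/1.055)^2.4 ≈ 0.08650
  G=114: 114/255≈0.4471 > 0.04045 → ((0.4471+0.055)/1.055)^2.4 ≈ 0.16827
  B=110: 110/255≈0.4314 > 0.04045 → ((0.4314+0.055)/1.055)^2.4 ≈ 0.15593
  L2 = 0.2126×0.08650 + 0.7152×0.16827 + 0.0722×0.15593 ≈ 0.14999
Lighter = 0.66066, Darker = 0.14999
Ratio = (L_lighter + 0.05) / (L_darker + 0.05)
Ratio = (0.66066 + 0.05) / (0.14999 + 0.05) = 0.71066 / 0.19999 ≈ 3.5534
Ratio ≈ 3.55:1


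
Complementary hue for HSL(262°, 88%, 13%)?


Complement = opposite side of color wheel = hue + 180°
H' = (262 + 180) mod 360 = 82°
S and L unchanged.
= HSL(82°, 88%, 13%)


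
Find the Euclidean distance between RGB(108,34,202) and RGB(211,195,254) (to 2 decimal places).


d = √[(R₁-R₂)² + (G₁-G₂)² + (B₁-B₂)²]
d = √[(108-211)² + (34-195)² + (202-254)²]
d = √[10609 + 25921 + 2704]
d = √39234
d ≈ 198.08


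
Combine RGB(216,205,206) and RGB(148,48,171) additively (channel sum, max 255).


Additive: each channel = min(255, C₁+C₂)
R: 216+148 = 364 → 255
G: 205+48 = 253 → 253
B: 206+171 = 377 → 255
= RGB(255, 253, 255)


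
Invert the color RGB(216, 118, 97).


Invert: (255-R, 255-G, 255-B)
R: 255-216 = 39
G: 255-118 = 137
B: 255-97 = 158
= RGB(39, 137, 158)


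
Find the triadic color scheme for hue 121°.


Triadic: equally spaced at 120° intervals
H1 = 121°
H2 = (121 + 120) mod 360 = 241°
H3 = (121 + 240) mod 360 = 1°
Triadic = 121°, 241°, 1°


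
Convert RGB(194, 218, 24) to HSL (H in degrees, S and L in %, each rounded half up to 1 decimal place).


Normalize: R'=194/255≈0.7608, G'=218/255≈0.8549, B'=24/255≈0.0941
Max=218/255, Min=24/255, Δ=Max-Min=194/255
L = (Max+Min)/2 = (218+24)/510 = 242/510 = 0.47450… → L = 47.5%
L ≤ 0.5 → S = Δ/(Max+Min) = 194/(218+24) = 194/242 = 0.80165… → S = 80.2%
(the 1/255 factors cancel in S and H, so raw channel differences can be used)
Max is G' → H = 60 × ((B-R)/Δ + 2) = 60 × ((24-194)/194 + 2)
  -170/194 + 2 = -0.8762… + 2 = 1.1237…
  H = 60 × 1.1237… = 67.422…° → H = 67.4°
= HSL(67.4°, 80.2%, 47.5%)


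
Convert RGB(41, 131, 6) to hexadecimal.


R = 41 → 29 (hex)
G = 131 → 83 (hex)
B = 6 → 06 (hex)
Hex = #298306


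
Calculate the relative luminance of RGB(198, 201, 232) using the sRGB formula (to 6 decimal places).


Linearize each channel (sRGB transfer function): c = v/255; c_lin = c/12.92 if c ≤ 0.04045, else ((c+0.055)/1.055)^2.4
  R: 198/255 ≈ 0.776471 > 0.04045 → ((0.776471+0.055)/1.055)^2.4 ≈ 0.564712
  G: 201/255 ≈ 0.788235 > 0.04045 → ((0.788235+0.055)/1.055)^2.4 ≈ 0.584078
  B: 232/255 ≈ 0.909804 > 0.04045 → ((0.909804+0.055)/1.055)^2.4 ≈ 0.806952
R_lin = 0.564712, G_lin = 0.584078, B_lin = 0.806952
L = 0.2126×R + 0.7152×G + 0.0722×B
L = 0.2126×0.564712 + 0.7152×0.584078 + 0.0722×0.806952
L ≈ 0.596053


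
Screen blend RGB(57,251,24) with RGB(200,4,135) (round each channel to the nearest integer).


Screen: C = 255 - (255-A)×(255-B)/255, rounded to nearest integer
R: 255 - (255-57)×(255-200)/255 = 255 - 10890/255 ≈ 255 - 42.706 = 212.294 → 212
G: 255 - (255-251)×(255-4)/255 = 255 - 1004/255 ≈ 255 - 3.937 = 251.063 → 251
B: 255 - (255-24)×(255-135)/255 = 255 - 27720/255 ≈ 255 - 108.706 = 146.294 → 146
= RGB(212, 251, 146)


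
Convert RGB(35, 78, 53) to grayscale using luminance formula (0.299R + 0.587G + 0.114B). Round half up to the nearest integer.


Gray = 0.299×R + 0.587×G + 0.114×B
Gray = 0.299×35 + 0.587×78 + 0.114×53
Gray = 10.465 + 45.786 + 6.042
Gray = 62.293 → round half up → 62
Gray = 62


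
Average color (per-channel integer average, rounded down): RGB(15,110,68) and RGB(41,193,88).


Midpoint: each channel = ⌊(C₁+C₂)/2⌋
R: ⌊(15+41)/2⌋ = 28
G: ⌊(110+193)/2⌋ = 151
B: ⌊(68+88)/2⌋ = 78
= RGB(28, 151, 78)


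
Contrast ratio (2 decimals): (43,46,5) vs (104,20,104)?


Linearize each sRGB channel c=v/255: c/12.92 if c ≤ 0.04045 else ((c+0.055)/1.055)^2.4
L = 0.2126×R_lin + 0.7152×G_lin + 0.0722×B_lin
Color 1 (43,46,5):
  R=43: 43/255≈0.1686 > 0.04045 → ((0.1686+0.055)/1.055)^2.4 ≈ 0.02416
  G=46: 46/255≈0.1804 > 0.04045 → ((0.1804+0.055)/1.055)^2.4 ≈ 0.02732
  B=5: 5/255≈0.0196 ≤ 0.04045 → 0.0196/12.92 ≈ 0.00152
  L1 = 0.2126×0.02416 + 0.7152×0.02732 + 0.0722×0.00152 ≈ 0.02479
Color 2 (104,20,104):
  R=104: 104/255≈0.4078 > 0.04045 → ((0.4078+0.055)/1.055)^2.4 ≈ 0.13843
  G=20: 20/255≈0.0784 > 0.04045 → ((0.0784+0.055)/1.055)^2.4 ≈ 0.00700
  B=104: 104/255≈0.4078 > 0.04045 → ((0.4078+0.055)/1.055)^2.4 ≈ 0.13843
  L2 = 0.2126×0.13843 + 0.7152×0.00700 + 0.0722×0.13843 ≈ 0.04443
Lighter = 0.04443, Darker = 0.02479
Ratio = (L_lighter + 0.05) / (L_darker + 0.05)
Ratio = (0.04443 + 0.05) / (0.02479 + 0.05) = 0.09443 / 0.07479 ≈ 1.2627
Ratio ≈ 1.26:1


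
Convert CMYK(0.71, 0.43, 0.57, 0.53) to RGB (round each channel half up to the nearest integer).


R = 255 × (1-C) × (1-K) = 255 × 0.29 × 0.47 = 34.7565 → 35
G = 255 × (1-M) × (1-K) = 255 × 0.57 × 0.47 = 68.3145 → 68
B = 255 × (1-Y) × (1-K) = 255 × 0.43 × 0.47 = 51.5355 → 52
= RGB(35, 68, 52)


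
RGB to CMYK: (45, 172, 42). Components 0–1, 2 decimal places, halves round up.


R'=45/255≈0.1765, G'=172/255≈0.6745, B'=42/255≈0.1647
K = 1 - max(R',G',B') = 1 - 172/255 = 83/255 = 0.32549… → 0.33
(1-R'-K)/(1-K) simplifies to (max-R)/max with max = 172:
C = (172-45)/172 = 127/172 = 0.73837… → 0.74
M = (172-172)/172 = 0/172 = 0 → 0.00
Y = (172-42)/172 = 130/172 = 0.75581… → 0.76
= CMYK(0.74, 0.00, 0.76, 0.33)


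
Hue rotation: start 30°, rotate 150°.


New hue = (H + rotation) mod 360
New hue = (30 + 150) mod 360
= 180 mod 360
= 180°


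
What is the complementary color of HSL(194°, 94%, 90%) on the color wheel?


Complement = opposite side of color wheel = hue + 180°
H' = (194 + 180) mod 360 = 14°
S and L unchanged.
= HSL(14°, 94%, 90%)


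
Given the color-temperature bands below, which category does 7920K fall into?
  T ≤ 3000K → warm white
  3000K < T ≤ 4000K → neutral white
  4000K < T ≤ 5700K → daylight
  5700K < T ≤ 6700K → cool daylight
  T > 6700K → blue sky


Temperature: 7920K
7920K > 6700K → blue sky
Classification: blue sky


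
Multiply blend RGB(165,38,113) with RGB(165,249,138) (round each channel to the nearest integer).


Multiply: C = A×B/255, rounded to nearest integer
R: 165×165/255 = 27225/255 ≈ 106.765 → 107
G: 38×249/255 = 9462/255 ≈ 37.106 → 37
B: 113×138/255 = 15594/255 ≈ 61.153 → 61
= RGB(107, 37, 61)


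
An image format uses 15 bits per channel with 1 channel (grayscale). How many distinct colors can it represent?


Total bits = 15 bits/channel × 1 channels = 15 bits
Distinct colors = 2^15
= 32,768 colors


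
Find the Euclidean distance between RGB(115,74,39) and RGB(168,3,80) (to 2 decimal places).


d = √[(R₁-R₂)² + (G₁-G₂)² + (B₁-B₂)²]
d = √[(115-168)² + (74-3)² + (39-80)²]
d = √[2809 + 5041 + 1681]
d = √9531
d ≈ 97.63


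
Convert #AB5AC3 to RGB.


AB → 171 (R)
5A → 90 (G)
C3 → 195 (B)
= RGB(171, 90, 195)


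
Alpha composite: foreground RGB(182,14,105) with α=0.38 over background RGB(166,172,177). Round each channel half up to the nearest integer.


C = α×F + (1-α)×B, with 1-α = 0.62
R: 0.38×182 + 0.62×166 = 69.16 + 102.92 = 172.08 → 172
G: 0.38×14 + 0.62×172 = 5.32 + 106.64 = 111.96 → 112
B: 0.38×105 + 0.62×177 = 39.90 + 109.74 = 149.64 → 150
= RGB(172, 112, 150)


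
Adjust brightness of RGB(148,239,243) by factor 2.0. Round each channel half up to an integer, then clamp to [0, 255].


Multiply each channel by 2.0, round half up, clamp to [0, 255]
R: 148×2.0 = 296 → clamp → 255
G: 239×2.0 = 478 → clamp → 255
B: 243×2.0 = 486 → clamp → 255
= RGB(255, 255, 255)


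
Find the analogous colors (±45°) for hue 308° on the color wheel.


Base hue: 308°
Left analog: (308 - 45) mod 360 = 263°
Right analog: (308 + 45) mod 360 = 353°
Analogous hues = 263° and 353°


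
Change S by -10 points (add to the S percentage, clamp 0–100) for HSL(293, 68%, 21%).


Original S = 68%
Adjustment = -10 percentage points
New S = 68 + (-10) = 58
Clamp to [0, 100] → 58
= HSL(293°, 58%, 21%)


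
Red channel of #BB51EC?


Color: #BB51EC
R = BB = 187
G = 51 = 81
B = EC = 236
Red = 187


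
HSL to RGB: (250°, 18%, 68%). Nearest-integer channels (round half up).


H=250°, S=0.18, L=0.68
C = (1-|2L-1|)×S = (1-|0.36|)×0.18 = 0.1152
H' = H/60 = 250/60 ≈ 4.1667; X = C×(1-|H' mod 2 - 1|) = 0.0192
m = L - C/2 = 0.68 - 0.0576 = 0.6224
Sector ⌊H'⌋ = 4 → (R',G',B') = (0.0192, 0.0, 0.1152)
RGB = ((R'+m)×255, (G'+m)×255, (B'+m)×255) = (163.608, 158.712, 188.088)
Round half up → RGB(164, 159, 188)


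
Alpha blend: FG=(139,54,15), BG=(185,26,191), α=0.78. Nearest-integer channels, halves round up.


C = α×F + (1-α)×B, with 1-α = 0.22
R: 0.78×139 + 0.22×185 = 108.42 + 40.70 = 149.12 → 149
G: 0.78×54 + 0.22×26 = 42.12 + 5.72 = 47.84 → 48
B: 0.78×15 + 0.22×191 = 11.70 + 42.02 = 53.72 → 54
= RGB(149, 48, 54)


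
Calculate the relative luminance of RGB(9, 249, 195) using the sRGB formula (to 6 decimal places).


Linearize each channel (sRGB transfer function): c = v/255; c_lin = c/12.92 if c ≤ 0.04045, else ((c+0.055)/1.055)^2.4
  R: 9/255 ≈ 0.035294 ≤ 0.04045 → 0.035294/12.92 ≈ 0.002732
  G: 249/255 ≈ 0.976471 > 0.04045 → ((0.976471+0.055)/1.055)^2.4 ≈ 0.947307
  B: 195/255 ≈ 0.764706 > 0.04045 → ((0.764706+0.055)/1.055)^2.4 ≈ 0.545724
R_lin = 0.002732, G_lin = 0.947307, B_lin = 0.545724
L = 0.2126×R + 0.7152×G + 0.0722×B
L = 0.2126×0.002732 + 0.7152×0.947307 + 0.0722×0.545724
L ≈ 0.717496


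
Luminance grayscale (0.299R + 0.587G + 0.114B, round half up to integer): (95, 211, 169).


Gray = 0.299×R + 0.587×G + 0.114×B
Gray = 0.299×95 + 0.587×211 + 0.114×169
Gray = 28.405 + 123.857 + 19.266
Gray = 171.528 → round half up → 172
Gray = 172


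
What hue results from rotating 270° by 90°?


New hue = (H + rotation) mod 360
New hue = (270 + 90) mod 360
= 360 mod 360
= 0°


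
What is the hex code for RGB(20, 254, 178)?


R = 20 → 14 (hex)
G = 254 → FE (hex)
B = 178 → B2 (hex)
Hex = #14FEB2


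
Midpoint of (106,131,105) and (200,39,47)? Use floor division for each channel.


Midpoint: each channel = ⌊(C₁+C₂)/2⌋
R: ⌊(106+200)/2⌋ = 153
G: ⌊(131+39)/2⌋ = 85
B: ⌊(105+47)/2⌋ = 76
= RGB(153, 85, 76)


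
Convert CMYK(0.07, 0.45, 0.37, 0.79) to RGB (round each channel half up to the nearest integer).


R = 255 × (1-C) × (1-K) = 255 × 0.93 × 0.21 = 49.8015 → 50
G = 255 × (1-M) × (1-K) = 255 × 0.55 × 0.21 = 29.4525 → 29
B = 255 × (1-Y) × (1-K) = 255 × 0.63 × 0.21 = 33.7365 → 34
= RGB(50, 29, 34)


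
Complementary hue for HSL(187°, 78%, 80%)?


Complement = opposite side of color wheel = hue + 180°
H' = (187 + 180) mod 360 = 7°
S and L unchanged.
= HSL(7°, 78%, 80%)


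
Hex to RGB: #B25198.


B2 → 178 (R)
51 → 81 (G)
98 → 152 (B)
= RGB(178, 81, 152)


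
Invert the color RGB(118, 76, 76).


Invert: (255-R, 255-G, 255-B)
R: 255-118 = 137
G: 255-76 = 179
B: 255-76 = 179
= RGB(137, 179, 179)


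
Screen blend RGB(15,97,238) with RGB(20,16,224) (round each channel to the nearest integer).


Screen: C = 255 - (255-A)×(255-B)/255, rounded to nearest integer
R: 255 - (255-15)×(255-20)/255 = 255 - 56400/255 ≈ 255 - 221.176 = 33.824 → 34
G: 255 - (255-97)×(255-16)/255 = 255 - 37762/255 ≈ 255 - 148.086 = 106.914 → 107
B: 255 - (255-238)×(255-224)/255 = 255 - 527/255 ≈ 255 - 2.067 = 252.933 → 253
= RGB(34, 107, 253)


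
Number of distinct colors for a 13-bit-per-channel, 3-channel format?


Total bits = 13 bits/channel × 3 channels = 39 bits
Distinct colors = 2^39
= 549,755,813,888 colors


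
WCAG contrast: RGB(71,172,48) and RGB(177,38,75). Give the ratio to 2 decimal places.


Linearize each sRGB channel c=v/255: c/12.92 if c ≤ 0.04045 else ((c+0.055)/1.055)^2.4
L = 0.2126×R_lin + 0.7152×G_lin + 0.0722×B_lin
Color 1 (71,172,48):
  R=71: 71/255≈0.2784 > 0.04045 → ((0.2784+0.055)/1.055)^2.4 ≈ 0.06301
  G=172: 172/255≈0.6745 > 0.04045 → ((0.6745+0.055)/1.055)^2.4 ≈ 0.41254
  B=48: 48/255≈0.1882 > 0.04045 → ((0.1882+0.055)/1.055)^2.4 ≈ 0.02956
  L1 = 0.2126×0.06301 + 0.7152×0.41254 + 0.0722×0.02956 ≈ 0.31058
Color 2 (177,38,75):
  R=177: 177/255≈0.6941 > 0.04045 → ((0.6941+0.055)/1.055)^2.4 ≈ 0.43966
  G=38: 38/255≈0.1490 > 0.04045 → ((0.1490+0.055)/1.055)^2.4 ≈ 0.01938
  B=75: 75/255≈0.2941 > 0.04045 → ((0.2941+0.055)/1.055)^2.4 ≈ 0.07036
  L2 = 0.2126×0.43966 + 0.7152×0.01938 + 0.0722×0.07036 ≈ 0.11241
Lighter = 0.31058, Darker = 0.11241
Ratio = (L_lighter + 0.05) / (L_darker + 0.05)
Ratio = (0.31058 + 0.05) / (0.11241 + 0.05) = 0.36058 / 0.16241 ≈ 2.2201
Ratio ≈ 2.22:1


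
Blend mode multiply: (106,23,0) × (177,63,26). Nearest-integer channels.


Multiply: C = A×B/255, rounded to nearest integer
R: 106×177/255 = 18762/255 ≈ 73.576 → 74
G: 23×63/255 = 1449/255 ≈ 5.682 → 6
B: 0×26/255 = 0/255 ≈ 0.000 → 0
= RGB(74, 6, 0)


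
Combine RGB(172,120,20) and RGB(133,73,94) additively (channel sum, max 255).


Additive: each channel = min(255, C₁+C₂)
R: 172+133 = 305 → 255
G: 120+73 = 193 → 193
B: 20+94 = 114 → 114
= RGB(255, 193, 114)


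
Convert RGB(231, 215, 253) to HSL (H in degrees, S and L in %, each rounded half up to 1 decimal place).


Normalize: R'=231/255≈0.9059, G'=215/255≈0.8431, B'=253/255≈0.9922
Max=253/255, Min=215/255, Δ=Max-Min=38/255
L = (Max+Min)/2 = (253+215)/510 = 468/510 = 0.91764… → L = 91.8%
L > 0.5 → S = Δ/(2-Max-Min) = 38/(510-253-215) = 38/42 = 0.90476… → S = 90.5%
(the 1/255 factors cancel in S and H, so raw channel differences can be used)
Max is B' → H = 60 × ((R-G)/Δ + 4) = 60 × ((231-215)/38 + 4)
  16/38 + 4 = 0.4210… + 4 = 4.4210…
  H = 60 × 4.4210… = 265.263…° → H = 265.3°
= HSL(265.3°, 90.5%, 91.8%)


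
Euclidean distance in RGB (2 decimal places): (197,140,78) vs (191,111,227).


d = √[(R₁-R₂)² + (G₁-G₂)² + (B₁-B₂)²]
d = √[(197-191)² + (140-111)² + (78-227)²]
d = √[36 + 841 + 22201]
d = √23078
d ≈ 151.91


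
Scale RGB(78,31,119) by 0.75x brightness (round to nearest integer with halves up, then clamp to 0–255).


Multiply each channel by 0.75, round half up, clamp to [0, 255]
R: 78×0.75 = 58.5 → round → 59
G: 31×0.75 = 23.25 → round → 23
B: 119×0.75 = 89.25 → round → 89
= RGB(59, 23, 89)


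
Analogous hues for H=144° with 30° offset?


Base hue: 144°
Left analog: (144 - 30) mod 360 = 114°
Right analog: (144 + 30) mod 360 = 174°
Analogous hues = 114° and 174°


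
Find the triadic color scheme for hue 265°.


Triadic: equally spaced at 120° intervals
H1 = 265°
H2 = (265 + 120) mod 360 = 25°
H3 = (265 + 240) mod 360 = 145°
Triadic = 265°, 25°, 145°


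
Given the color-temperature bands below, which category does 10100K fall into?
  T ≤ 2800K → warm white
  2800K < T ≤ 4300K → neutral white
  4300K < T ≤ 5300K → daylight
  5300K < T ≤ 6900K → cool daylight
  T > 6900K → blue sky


Temperature: 10100K
10100K > 6900K → blue sky
Classification: blue sky


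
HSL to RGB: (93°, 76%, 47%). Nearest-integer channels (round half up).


H=93°, S=0.76, L=0.47
C = (1-|2L-1|)×S = (1-|-0.06|)×0.76 = 0.7144
H' = H/60 = 93/60 ≈ 1.5500; X = C×(1-|H' mod 2 - 1|) = 0.32148
m = L - C/2 = 0.47 - 0.3572 = 0.1128
Sector ⌊H'⌋ = 1 → (R',G',B') = (0.32148, 0.7144, 0.0)
RGB = ((R'+m)×255, (G'+m)×255, (B'+m)×255) = (110.7414, 210.936, 28.764)
Round half up → RGB(111, 211, 29)


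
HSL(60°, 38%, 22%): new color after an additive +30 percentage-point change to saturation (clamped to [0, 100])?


Original S = 38%
Adjustment = +30 percentage points
New S = 38 + (30) = 68
Clamp to [0, 100] → 68
= HSL(60°, 68%, 22%)


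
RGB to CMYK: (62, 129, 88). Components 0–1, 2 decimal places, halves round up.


R'=62/255≈0.2431, G'=129/255≈0.5059, B'=88/255≈0.3451
K = 1 - max(R',G',B') = 1 - 129/255 = 126/255 = 0.49411… → 0.49
(1-R'-K)/(1-K) simplifies to (max-R)/max with max = 129:
C = (129-62)/129 = 67/129 = 0.51937… → 0.52
M = (129-129)/129 = 0/129 = 0 → 0.00
Y = (129-88)/129 = 41/129 = 0.31782… → 0.32
= CMYK(0.52, 0.00, 0.32, 0.49)


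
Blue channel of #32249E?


Color: #32249E
R = 32 = 50
G = 24 = 36
B = 9E = 158
Blue = 158


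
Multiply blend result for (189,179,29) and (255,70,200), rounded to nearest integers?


Multiply: C = A×B/255, rounded to nearest integer
R: 189×255/255 = 48195/255 ≈ 189.000 → 189
G: 179×70/255 = 12530/255 ≈ 49.137 → 49
B: 29×200/255 = 5800/255 ≈ 22.745 → 23
= RGB(189, 49, 23)


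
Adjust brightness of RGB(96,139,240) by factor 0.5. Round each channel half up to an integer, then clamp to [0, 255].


Multiply each channel by 0.5, round half up, clamp to [0, 255]
R: 96×0.5 = 48
G: 139×0.5 = 69.5 → round → 70
B: 240×0.5 = 120
= RGB(48, 70, 120)


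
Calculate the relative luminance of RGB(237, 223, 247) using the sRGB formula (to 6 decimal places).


Linearize each channel (sRGB transfer function): c = v/255; c_lin = c/12.92 if c ≤ 0.04045, else ((c+0.055)/1.055)^2.4
  R: 237/255 ≈ 0.929412 > 0.04045 → ((0.929412+0.055)/1.055)^2.4 ≈ 0.846873
  G: 223/255 ≈ 0.874510 > 0.04045 → ((0.874510+0.055)/1.055)^2.4 ≈ 0.737910
  B: 247/255 ≈ 0.968627 > 0.04045 → ((0.968627+0.055)/1.055)^2.4 ≈ 0.930111
R_lin = 0.846873, G_lin = 0.737910, B_lin = 0.930111
L = 0.2126×R + 0.7152×G + 0.0722×B
L = 0.2126×0.846873 + 0.7152×0.737910 + 0.0722×0.930111
L ≈ 0.774953


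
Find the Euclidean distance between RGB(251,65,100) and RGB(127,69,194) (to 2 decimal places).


d = √[(R₁-R₂)² + (G₁-G₂)² + (B₁-B₂)²]
d = √[(251-127)² + (65-69)² + (100-194)²]
d = √[15376 + 16 + 8836]
d = √24228
d ≈ 155.65


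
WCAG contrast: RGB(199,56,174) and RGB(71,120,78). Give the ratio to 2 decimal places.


Linearize each sRGB channel c=v/255: c/12.92 if c ≤ 0.04045 else ((c+0.055)/1.055)^2.4
L = 0.2126×R_lin + 0.7152×G_lin + 0.0722×B_lin
Color 1 (199,56,174):
  R=199: 199/255≈0.7804 > 0.04045 → ((0.7804+0.055)/1.055)^2.4 ≈ 0.57112
  G=56: 56/255≈0.2196 > 0.04045 → ((0.2196+0.055)/1.055)^2.4 ≈ 0.03955
  B=174: 174/255≈0.6824 > 0.04045 → ((0.6824+0.055)/1.055)^2.4 ≈ 0.42327
  L1 = 0.2126×0.57112 + 0.7152×0.03955 + 0.0722×0.42327 ≈ 0.18026
Color 2 (71,120,78):
  R=71: 71/255≈0.2784 > 0.04045 → ((0.2784+0.055)/1.055)^2.4 ≈ 0.06301
  G=120: 120/255≈0.4706 > 0.04045 → ((0.4706+0.055)/1.055)^2.4 ≈ 0.18782
  B=78: 78/255≈0.3059 > 0.04045 → ((0.3059+0.055)/1.055)^2.4 ≈ 0.07619
  L2 = 0.2126×0.06301 + 0.7152×0.18782 + 0.0722×0.07619 ≈ 0.15323
Lighter = 0.18026, Darker = 0.15323
Ratio = (L_lighter + 0.05) / (L_darker + 0.05)
Ratio = (0.18026 + 0.05) / (0.15323 + 0.05) = 0.23026 / 0.20323 ≈ 1.1330
Ratio ≈ 1.13:1


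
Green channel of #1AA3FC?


Color: #1AA3FC
R = 1A = 26
G = A3 = 163
B = FC = 252
Green = 163


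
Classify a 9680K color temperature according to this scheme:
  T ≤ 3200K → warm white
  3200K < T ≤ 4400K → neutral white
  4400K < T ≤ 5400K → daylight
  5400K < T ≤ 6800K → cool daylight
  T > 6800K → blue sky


Temperature: 9680K
9680K > 6800K → blue sky
Classification: blue sky


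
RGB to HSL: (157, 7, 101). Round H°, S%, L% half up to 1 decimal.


Normalize: R'=157/255≈0.6157, G'=7/255≈0.0275, B'=101/255≈0.3961
Max=157/255, Min=7/255, Δ=Max-Min=150/255
L = (Max+Min)/2 = (157+7)/510 = 164/510 = 0.32156… → L = 32.2%
L ≤ 0.5 → S = Δ/(Max+Min) = 150/(157+7) = 150/164 = 0.91463… → S = 91.5%
(the 1/255 factors cancel in S and H, so raw channel differences can be used)
Max is R' → H = 60 × (((G-B)/Δ) mod 6) = 60 × (((7-101)/150) mod 6)
  (-94)/150 = -0.6266…; negative, so add 6 → 5.3733…
  H = 60 × 5.3733… = 322.4° → H = 322.4°
= HSL(322.4°, 91.5%, 32.2%)


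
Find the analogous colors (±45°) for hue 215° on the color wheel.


Base hue: 215°
Left analog: (215 - 45) mod 360 = 170°
Right analog: (215 + 45) mod 360 = 260°
Analogous hues = 170° and 260°


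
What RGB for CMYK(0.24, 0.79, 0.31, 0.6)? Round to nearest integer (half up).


R = 255 × (1-C) × (1-K) = 255 × 0.76 × 0.40 = 77.52 → 78
G = 255 × (1-M) × (1-K) = 255 × 0.21 × 0.40 = 21.42 → 21
B = 255 × (1-Y) × (1-K) = 255 × 0.69 × 0.40 = 70.38 → 70
= RGB(78, 21, 70)


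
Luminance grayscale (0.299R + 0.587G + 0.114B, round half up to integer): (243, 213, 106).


Gray = 0.299×R + 0.587×G + 0.114×B
Gray = 0.299×243 + 0.587×213 + 0.114×106
Gray = 72.657 + 125.031 + 12.084
Gray = 209.772 → round half up → 210
Gray = 210


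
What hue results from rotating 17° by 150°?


New hue = (H + rotation) mod 360
New hue = (17 + 150) mod 360
= 167 mod 360
= 167°


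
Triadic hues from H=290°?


Triadic: equally spaced at 120° intervals
H1 = 290°
H2 = (290 + 120) mod 360 = 50°
H3 = (290 + 240) mod 360 = 170°
Triadic = 290°, 50°, 170°


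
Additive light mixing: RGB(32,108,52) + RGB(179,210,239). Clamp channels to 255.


Additive: each channel = min(255, C₁+C₂)
R: 32+179 = 211 → 211
G: 108+210 = 318 → 255
B: 52+239 = 291 → 255
= RGB(211, 255, 255)


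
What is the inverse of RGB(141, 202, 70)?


Invert: (255-R, 255-G, 255-B)
R: 255-141 = 114
G: 255-202 = 53
B: 255-70 = 185
= RGB(114, 53, 185)


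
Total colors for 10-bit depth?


Colors = 2^bits = 2^10
= 1,024 colors


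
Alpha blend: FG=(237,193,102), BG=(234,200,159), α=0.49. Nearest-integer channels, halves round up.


C = α×F + (1-α)×B, with 1-α = 0.51
R: 0.49×237 + 0.51×234 = 116.13 + 119.34 = 235.47 → 235
G: 0.49×193 + 0.51×200 = 94.57 + 102.00 = 196.57 → 197
B: 0.49×102 + 0.51×159 = 49.98 + 81.09 = 131.07 → 131
= RGB(235, 197, 131)


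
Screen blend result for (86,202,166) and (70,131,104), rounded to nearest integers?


Screen: C = 255 - (255-A)×(255-B)/255, rounded to nearest integer
R: 255 - (255-86)×(255-70)/255 = 255 - 31265/255 ≈ 255 - 122.608 = 132.392 → 132
G: 255 - (255-202)×(255-131)/255 = 255 - 6572/255 ≈ 255 - 25.773 = 229.227 → 229
B: 255 - (255-166)×(255-104)/255 = 255 - 13439/255 ≈ 255 - 52.702 = 202.298 → 202
= RGB(132, 229, 202)


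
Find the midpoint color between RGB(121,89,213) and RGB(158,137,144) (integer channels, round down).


Midpoint: each channel = ⌊(C₁+C₂)/2⌋
R: ⌊(121+158)/2⌋ = 139
G: ⌊(89+137)/2⌋ = 113
B: ⌊(213+144)/2⌋ = 178
= RGB(139, 113, 178)


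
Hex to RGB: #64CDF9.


64 → 100 (R)
CD → 205 (G)
F9 → 249 (B)
= RGB(100, 205, 249)


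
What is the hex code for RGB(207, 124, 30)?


R = 207 → CF (hex)
G = 124 → 7C (hex)
B = 30 → 1E (hex)
Hex = #CF7C1E


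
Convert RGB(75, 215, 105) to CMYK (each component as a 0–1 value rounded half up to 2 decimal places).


R'=75/255≈0.2941, G'=215/255≈0.8431, B'=105/255≈0.4118
K = 1 - max(R',G',B') = 1 - 215/255 = 40/255 = 0.15686… → 0.16
(1-R'-K)/(1-K) simplifies to (max-R)/max with max = 215:
C = (215-75)/215 = 140/215 = 0.65116… → 0.65
M = (215-215)/215 = 0/215 = 0 → 0.00
Y = (215-105)/215 = 110/215 = 0.51162… → 0.51
= CMYK(0.65, 0.00, 0.51, 0.16)


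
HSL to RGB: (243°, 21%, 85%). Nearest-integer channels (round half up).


H=243°, S=0.21, L=0.85
C = (1-|2L-1|)×S = (1-|0.70|)×0.21 = 0.063
H' = H/60 = 243/60 ≈ 4.0500; X = C×(1-|H' mod 2 - 1|) = 0.00315
m = L - C/2 = 0.85 - 0.0315 = 0.8185
Sector ⌊H'⌋ = 4 → (R',G',B') = (0.00315, 0.0, 0.063)
RGB = ((R'+m)×255, (G'+m)×255, (B'+m)×255) = (209.52075, 208.7175, 224.7825)
Round half up → RGB(210, 209, 225)


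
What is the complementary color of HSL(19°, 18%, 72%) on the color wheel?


Complement = opposite side of color wheel = hue + 180°
H' = (19 + 180) mod 360 = 199°
S and L unchanged.
= HSL(199°, 18%, 72%)


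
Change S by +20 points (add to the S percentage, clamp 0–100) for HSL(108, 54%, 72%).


Original S = 54%
Adjustment = +20 percentage points
New S = 54 + (20) = 74
Clamp to [0, 100] → 74
= HSL(108°, 74%, 72%)


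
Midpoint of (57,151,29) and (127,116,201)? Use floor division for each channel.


Midpoint: each channel = ⌊(C₁+C₂)/2⌋
R: ⌊(57+127)/2⌋ = 92
G: ⌊(151+116)/2⌋ = 133
B: ⌊(29+201)/2⌋ = 115
= RGB(92, 133, 115)


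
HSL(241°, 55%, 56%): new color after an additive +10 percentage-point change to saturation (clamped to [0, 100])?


Original S = 55%
Adjustment = +10 percentage points
New S = 55 + (10) = 65
Clamp to [0, 100] → 65
= HSL(241°, 65%, 56%)


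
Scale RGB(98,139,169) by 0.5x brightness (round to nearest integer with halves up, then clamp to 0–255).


Multiply each channel by 0.5, round half up, clamp to [0, 255]
R: 98×0.5 = 49
G: 139×0.5 = 69.5 → round → 70
B: 169×0.5 = 84.5 → round → 85
= RGB(49, 70, 85)


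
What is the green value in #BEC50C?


Color: #BEC50C
R = BE = 190
G = C5 = 197
B = 0C = 12
Green = 197


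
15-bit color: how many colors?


Colors = 2^bits = 2^15
= 32,768 colors


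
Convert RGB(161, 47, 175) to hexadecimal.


R = 161 → A1 (hex)
G = 47 → 2F (hex)
B = 175 → AF (hex)
Hex = #A12FAF


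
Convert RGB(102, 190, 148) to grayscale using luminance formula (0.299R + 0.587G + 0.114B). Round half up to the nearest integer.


Gray = 0.299×R + 0.587×G + 0.114×B
Gray = 0.299×102 + 0.587×190 + 0.114×148
Gray = 30.498 + 111.530 + 16.872
Gray = 158.900 → round half up → 159
Gray = 159


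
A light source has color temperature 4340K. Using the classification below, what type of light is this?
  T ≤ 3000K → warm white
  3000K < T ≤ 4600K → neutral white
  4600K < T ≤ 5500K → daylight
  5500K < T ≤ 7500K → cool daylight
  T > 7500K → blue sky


Temperature: 4340K
3000K < 4340K ≤ 4600K → neutral white
Classification: neutral white


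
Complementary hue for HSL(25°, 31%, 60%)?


Complement = opposite side of color wheel = hue + 180°
H' = (25 + 180) mod 360 = 205°
S and L unchanged.
= HSL(205°, 31%, 60%)


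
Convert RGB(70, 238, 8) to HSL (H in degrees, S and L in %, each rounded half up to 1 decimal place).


Normalize: R'=70/255≈0.2745, G'=238/255≈0.9333, B'=8/255≈0.0314
Max=238/255, Min=8/255, Δ=Max-Min=230/255
L = (Max+Min)/2 = (238+8)/510 = 246/510 = 0.48235… → L = 48.2%
L ≤ 0.5 → S = Δ/(Max+Min) = 230/(238+8) = 230/246 = 0.93495… → S = 93.5%
(the 1/255 factors cancel in S and H, so raw channel differences can be used)
Max is G' → H = 60 × ((B-R)/Δ + 2) = 60 × ((8-70)/230 + 2)
  -62/230 + 2 = -0.2695… + 2 = 1.7304…
  H = 60 × 1.7304… = 103.826…° → H = 103.8°
= HSL(103.8°, 93.5%, 48.2%)


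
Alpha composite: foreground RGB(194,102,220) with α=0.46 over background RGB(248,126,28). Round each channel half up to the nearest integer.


C = α×F + (1-α)×B, with 1-α = 0.54
R: 0.46×194 + 0.54×248 = 89.24 + 133.92 = 223.16 → 223
G: 0.46×102 + 0.54×126 = 46.92 + 68.04 = 114.96 → 115
B: 0.46×220 + 0.54×28 = 101.20 + 15.12 = 116.32 → 116
= RGB(223, 115, 116)


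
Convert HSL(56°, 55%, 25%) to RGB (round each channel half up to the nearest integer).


H=56°, S=0.55, L=0.25
C = (1-|2L-1|)×S = (1-|-0.50|)×0.55 = 0.275
H' = H/60 = 56/60 ≈ 0.9333; X = C×(1-|H' mod 2 - 1|) ≈ 0.2567
m = L - C/2 = 0.25 - 0.1375 = 0.1125
Sector ⌊H'⌋ = 0 → (R',G',B') = (0.275, ≈0.2567, 0.0)
RGB = ((R'+m)×255, (G'+m)×255, (B'+m)×255) = (98.8125, 94.1375, 28.6875)
Round half up → RGB(99, 94, 29)


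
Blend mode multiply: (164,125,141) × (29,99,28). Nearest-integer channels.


Multiply: C = A×B/255, rounded to nearest integer
R: 164×29/255 = 4756/255 ≈ 18.651 → 19
G: 125×99/255 = 12375/255 ≈ 48.529 → 49
B: 141×28/255 = 3948/255 ≈ 15.482 → 15
= RGB(19, 49, 15)


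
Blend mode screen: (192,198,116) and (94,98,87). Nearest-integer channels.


Screen: C = 255 - (255-A)×(255-B)/255, rounded to nearest integer
R: 255 - (255-192)×(255-94)/255 = 255 - 10143/255 ≈ 255 - 39.776 = 215.224 → 215
G: 255 - (255-198)×(255-98)/255 = 255 - 8949/255 ≈ 255 - 35.094 = 219.906 → 220
B: 255 - (255-116)×(255-87)/255 = 255 - 23352/255 ≈ 255 - 91.576 = 163.424 → 163
= RGB(215, 220, 163)


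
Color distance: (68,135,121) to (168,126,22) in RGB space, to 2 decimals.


d = √[(R₁-R₂)² + (G₁-G₂)² + (B₁-B₂)²]
d = √[(68-168)² + (135-126)² + (121-22)²]
d = √[10000 + 81 + 9801]
d = √19882
d ≈ 141.00


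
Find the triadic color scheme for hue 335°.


Triadic: equally spaced at 120° intervals
H1 = 335°
H2 = (335 + 120) mod 360 = 95°
H3 = (335 + 240) mod 360 = 215°
Triadic = 335°, 95°, 215°


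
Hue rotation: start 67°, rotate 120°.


New hue = (H + rotation) mod 360
New hue = (67 + 120) mod 360
= 187 mod 360
= 187°


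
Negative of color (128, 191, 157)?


Invert: (255-R, 255-G, 255-B)
R: 255-128 = 127
G: 255-191 = 64
B: 255-157 = 98
= RGB(127, 64, 98)


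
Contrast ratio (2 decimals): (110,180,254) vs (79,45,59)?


Linearize each sRGB channel c=v/255: c/12.92 if c ≤ 0.04045 else ((c+0.055)/1.055)^2.4
L = 0.2126×R_lin + 0.7152×G_lin + 0.0722×B_lin
Color 1 (110,180,254):
  R=110: 110/255≈0.4314 > 0.04045 → ((0.4314+0.055)/1.055)^2.4 ≈ 0.15593
  G=180: 180/255≈0.7059 > 0.04045 → ((0.7059+0.055)/1.055)^2.4 ≈ 0.45641
  B=254: 254/255≈0.9961 > 0.04045 → ((0.9961+0.055)/1.055)^2.4 ≈ 0.99110
  L1 = 0.2126×0.15593 + 0.7152×0.45641 + 0.0722×0.99110 ≈ 0.43113
Color 2 (79,45,59):
  R=79: 79/255≈0.3098 > 0.04045 → ((0.3098+0.055)/1.055)^2.4 ≈ 0.07819
  G=45: 45/255≈0.1765 > 0.04045 → ((0.1765+0.055)/1.055)^2.4 ≈ 0.02624
  B=59: 59/255≈0.2314 > 0.04045 → ((0.2314+0.055)/1.055)^2.4 ≈ 0.04374
  L2 = 0.2126×0.07819 + 0.7152×0.02624 + 0.0722×0.04374 ≈ 0.03855
Lighter = 0.43113, Darker = 0.03855
Ratio = (L_lighter + 0.05) / (L_darker + 0.05)
Ratio = (0.43113 + 0.05) / (0.03855 + 0.05) = 0.48113 / 0.08855 ≈ 5.4336
Ratio ≈ 5.43:1


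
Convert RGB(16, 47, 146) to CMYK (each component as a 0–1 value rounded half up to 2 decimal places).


R'=16/255≈0.0627, G'=47/255≈0.1843, B'=146/255≈0.5725
K = 1 - max(R',G',B') = 1 - 146/255 = 109/255 = 0.42745… → 0.43
(1-R'-K)/(1-K) simplifies to (max-R)/max with max = 146:
C = (146-16)/146 = 130/146 = 0.89041… → 0.89
M = (146-47)/146 = 99/146 = 0.67808… → 0.68
Y = (146-146)/146 = 0/146 = 0 → 0.00
= CMYK(0.89, 0.68, 0.00, 0.43)


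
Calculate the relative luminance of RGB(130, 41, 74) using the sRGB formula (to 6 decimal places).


Linearize each channel (sRGB transfer function): c = v/255; c_lin = c/12.92 if c ≤ 0.04045, else ((c+0.055)/1.055)^2.4
  R: 130/255 ≈ 0.509804 > 0.04045 → ((0.509804+0.055)/1.055)^2.4 ≈ 0.223228
  G: 41/255 ≈ 0.160784 > 0.04045 → ((0.160784+0.055)/1.055)^2.4 ≈ 0.022174
  B: 74/255 ≈ 0.290196 > 0.04045 → ((0.290196+0.055)/1.055)^2.4 ≈ 0.068478
R_lin = 0.223228, G_lin = 0.022174, B_lin = 0.068478
L = 0.2126×R + 0.7152×G + 0.0722×B
L = 0.2126×0.223228 + 0.7152×0.022174 + 0.0722×0.068478
L ≈ 0.068261


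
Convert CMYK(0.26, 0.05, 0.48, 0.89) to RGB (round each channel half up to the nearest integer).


R = 255 × (1-C) × (1-K) = 255 × 0.74 × 0.11 = 20.757 → 21
G = 255 × (1-M) × (1-K) = 255 × 0.95 × 0.11 = 26.6475 → 27
B = 255 × (1-Y) × (1-K) = 255 × 0.52 × 0.11 = 14.586 → 15
= RGB(21, 27, 15)


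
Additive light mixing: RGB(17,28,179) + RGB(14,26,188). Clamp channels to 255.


Additive: each channel = min(255, C₁+C₂)
R: 17+14 = 31 → 31
G: 28+26 = 54 → 54
B: 179+188 = 367 → 255
= RGB(31, 54, 255)


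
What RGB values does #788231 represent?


78 → 120 (R)
82 → 130 (G)
31 → 49 (B)
= RGB(120, 130, 49)


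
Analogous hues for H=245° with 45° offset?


Base hue: 245°
Left analog: (245 - 45) mod 360 = 200°
Right analog: (245 + 45) mod 360 = 290°
Analogous hues = 200° and 290°


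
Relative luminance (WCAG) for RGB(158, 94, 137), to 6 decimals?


Linearize each channel (sRGB transfer function): c = v/255; c_lin = c/12.92 if c ≤ 0.04045, else ((c+0.055)/1.055)^2.4
  R: 158/255 ≈ 0.619608 > 0.04045 → ((0.619608+0.055)/1.055)^2.4 ≈ 0.341914
  G: 94/255 ≈ 0.368627 > 0.04045 → ((0.368627+0.055)/1.055)^2.4 ≈ 0.111932
  B: 137/255 ≈ 0.537255 > 0.04045 → ((0.537255+0.055)/1.055)^2.4 ≈ 0.250158
R_lin = 0.341914, G_lin = 0.111932, B_lin = 0.250158
L = 0.2126×R + 0.7152×G + 0.0722×B
L = 0.2126×0.341914 + 0.7152×0.111932 + 0.0722×0.250158
L ≈ 0.170807


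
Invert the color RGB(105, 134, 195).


Invert: (255-R, 255-G, 255-B)
R: 255-105 = 150
G: 255-134 = 121
B: 255-195 = 60
= RGB(150, 121, 60)


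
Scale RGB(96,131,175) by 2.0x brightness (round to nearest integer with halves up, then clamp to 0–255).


Multiply each channel by 2.0, round half up, clamp to [0, 255]
R: 96×2.0 = 192
G: 131×2.0 = 262 → clamp → 255
B: 175×2.0 = 350 → clamp → 255
= RGB(192, 255, 255)


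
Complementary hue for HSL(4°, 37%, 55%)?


Complement = opposite side of color wheel = hue + 180°
H' = (4 + 180) mod 360 = 184°
S and L unchanged.
= HSL(184°, 37%, 55%)
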